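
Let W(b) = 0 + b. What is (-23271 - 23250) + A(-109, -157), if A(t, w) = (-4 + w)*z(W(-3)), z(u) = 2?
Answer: -46843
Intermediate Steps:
W(b) = b
A(t, w) = -8 + 2*w (A(t, w) = (-4 + w)*2 = -8 + 2*w)
(-23271 - 23250) + A(-109, -157) = (-23271 - 23250) + (-8 + 2*(-157)) = -46521 + (-8 - 314) = -46521 - 322 = -46843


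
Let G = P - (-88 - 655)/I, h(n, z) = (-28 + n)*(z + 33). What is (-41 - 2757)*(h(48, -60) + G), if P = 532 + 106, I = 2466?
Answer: -339132989/1233 ≈ -2.7505e+5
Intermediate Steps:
h(n, z) = (-28 + n)*(33 + z)
P = 638
G = 1574051/2466 (G = 638 - (-88 - 655)/2466 = 638 - (-743)/2466 = 638 - 1*(-743/2466) = 638 + 743/2466 = 1574051/2466 ≈ 638.30)
(-41 - 2757)*(h(48, -60) + G) = (-41 - 2757)*((-924 - 28*(-60) + 33*48 + 48*(-60)) + 1574051/2466) = -2798*((-924 + 1680 + 1584 - 2880) + 1574051/2466) = -2798*(-540 + 1574051/2466) = -2798*242411/2466 = -339132989/1233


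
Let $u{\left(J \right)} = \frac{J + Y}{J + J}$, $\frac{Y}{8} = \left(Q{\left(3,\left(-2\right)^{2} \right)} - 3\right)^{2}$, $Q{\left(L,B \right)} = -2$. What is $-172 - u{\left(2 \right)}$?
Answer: $- \frac{445}{2} \approx -222.5$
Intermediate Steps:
$Y = 200$ ($Y = 8 \left(-2 - 3\right)^{2} = 8 \left(-5\right)^{2} = 8 \cdot 25 = 200$)
$u{\left(J \right)} = \frac{200 + J}{2 J}$ ($u{\left(J \right)} = \frac{J + 200}{J + J} = \frac{200 + J}{2 J}$)
$-172 - u{\left(2 \right)} = -172 - \frac{200 + 2}{2 \cdot 2} = -172 - \frac{1}{2} \cdot \frac{1}{2} \cdot 202 = -172 - \frac{101}{2} = - \frac{445}{2}$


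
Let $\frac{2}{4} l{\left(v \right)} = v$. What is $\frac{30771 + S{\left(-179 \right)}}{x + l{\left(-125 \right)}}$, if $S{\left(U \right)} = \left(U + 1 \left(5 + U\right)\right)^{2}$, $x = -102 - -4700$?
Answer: $\frac{38845}{1087} \approx 35.736$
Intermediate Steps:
$x = 4598$ ($x = -102 + 4700 = 4598$)
$S{\left(U \right)} = \left(5 + 2 U\right)^{2}$ ($S{\left(U \right)} = \left(U + \left(5 + U\right)\right)^{2} = \left(5 + 2 U\right)^{2}$)
$l{\left(v \right)} = 2 v$
$\frac{30771 + S{\left(-179 \right)}}{x + l{\left(-125 \right)}} = \frac{30771 + \left(5 + 2 \left(-179\right)\right)^{2}}{4598 + 2 \left(-125\right)} = \frac{30771 + \left(5 - 358\right)^{2}}{4598 - 250} = \frac{30771 + \left(-353\right)^{2}}{4348} = \left(30771 + 124609\right) \frac{1}{4348} = 155380 \cdot \frac{1}{4348} = \frac{38845}{1087}$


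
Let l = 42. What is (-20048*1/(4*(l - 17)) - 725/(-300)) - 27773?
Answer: -8391319/300 ≈ -27971.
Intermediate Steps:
(-20048*1/(4*(l - 17)) - 725/(-300)) - 27773 = (-20048*1/(4*(42 - 17)) - 725/(-300)) - 27773 = (-20048/(4*25) - 725*(-1/300)) - 27773 = (-20048/100 + 29/12) - 27773 = (-20048*1/100 + 29/12) - 27773 = (-5012/25 + 29/12) - 27773 = -59419/300 - 27773 = -8391319/300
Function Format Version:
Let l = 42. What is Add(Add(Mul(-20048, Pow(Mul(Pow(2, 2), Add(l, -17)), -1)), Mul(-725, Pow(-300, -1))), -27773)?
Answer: Rational(-8391319, 300) ≈ -27971.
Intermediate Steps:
Add(Add(Mul(-20048, Pow(Mul(Pow(2, 2), Add(l, -17)), -1)), Mul(-725, Pow(-300, -1))), -27773) = Add(Add(Mul(-20048, Pow(Mul(Pow(2, 2), Add(42, -17)), -1)), Mul(-725, Pow(-300, -1))), -27773) = Add(Add(Mul(-20048, Pow(Mul(4, 25), -1)), Mul(-725, Rational(-1, 300))), -27773) = Add(Add(Mul(-20048, Pow(100, -1)), Rational(29, 12)), -27773) = Add(Add(Mul(-20048, Rational(1, 100)), Rational(29, 12)), -27773) = Add(Add(Rational(-5012, 25), Rational(29, 12)), -27773) = Add(Rational(-59419, 300), -27773) = Rational(-8391319, 300)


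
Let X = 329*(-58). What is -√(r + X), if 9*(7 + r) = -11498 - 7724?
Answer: -I*√191023/3 ≈ -145.69*I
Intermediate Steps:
X = -19082
r = -19285/9 (r = -7 + (-11498 - 7724)/9 = -7 + (⅑)*(-19222) = -7 - 19222/9 = -19285/9 ≈ -2142.8)
-√(r + X) = -√(-19285/9 - 19082) = -√(-191023/9) = -I*√191023/3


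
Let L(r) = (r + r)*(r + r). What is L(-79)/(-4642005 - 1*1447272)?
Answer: -24964/6089277 ≈ -0.0040997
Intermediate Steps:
L(r) = 4*r² (L(r) = (2*r)*(2*r) = 4*r²)
L(-79)/(-4642005 - 1*1447272) = (4*(-79)²)/(-4642005 - 1*1447272) = (4*6241)/(-4642005 - 1447272) = 24964/(-6089277) = 24964*(-1/6089277) = -24964/6089277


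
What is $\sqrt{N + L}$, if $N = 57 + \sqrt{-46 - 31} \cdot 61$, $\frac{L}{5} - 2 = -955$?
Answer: $\sqrt{-4708 + 61 i \sqrt{77}} \approx 3.8943 + 68.725 i$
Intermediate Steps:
$L = -4765$ ($L = 10 + 5 \left(-955\right) = 10 - 4775 = -4765$)
$N = 57 + 61 i \sqrt{77}$ ($N = 57 + \sqrt{-77} \cdot 61 = 57 + i \sqrt{77} \cdot 61 = 57 + 61 i \sqrt{77} \approx 57.0 + 535.27 i$)
$\sqrt{N + L} = \sqrt{\left(57 + 61 i \sqrt{77}\right) - 4765} = \sqrt{-4708 + 61 i \sqrt{77}}$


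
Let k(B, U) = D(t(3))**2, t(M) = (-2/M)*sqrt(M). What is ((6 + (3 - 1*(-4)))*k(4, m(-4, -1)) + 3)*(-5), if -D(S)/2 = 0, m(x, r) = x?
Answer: -15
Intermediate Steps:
t(M) = -2/sqrt(M)
D(S) = 0 (D(S) = -2*0 = 0)
k(B, U) = 0 (k(B, U) = 0**2 = 0)
((6 + (3 - 1*(-4)))*k(4, m(-4, -1)) + 3)*(-5) = ((6 + (3 - 1*(-4)))*0 + 3)*(-5) = ((6 + (3 + 4))*0 + 3)*(-5) = ((6 + 7)*0 + 3)*(-5) = (13*0 + 3)*(-5) = (0 + 3)*(-5) = 3*(-5) = -15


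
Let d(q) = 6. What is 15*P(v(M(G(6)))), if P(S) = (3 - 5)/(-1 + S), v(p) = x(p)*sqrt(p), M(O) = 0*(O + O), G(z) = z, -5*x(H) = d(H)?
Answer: 30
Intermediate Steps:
x(H) = -6/5 (x(H) = -1/5*6 = -6/5)
M(O) = 0 (M(O) = 0*(2*O) = 0)
v(p) = -6*sqrt(p)/5
P(S) = -2/(-1 + S)
15*P(v(M(G(6)))) = 15*(-2/(-1 - 6*sqrt(0)/5)) = 15*(-2/(-1 - 6/5*0)) = 15*(-2/(-1 + 0)) = 15*(-2/(-1)) = 15*(-2*(-1)) = 15*2 = 30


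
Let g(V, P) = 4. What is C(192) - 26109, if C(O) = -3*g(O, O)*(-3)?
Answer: -26073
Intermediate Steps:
C(O) = 36 (C(O) = -3*4*(-3) = -12*(-3) = 36)
C(192) - 26109 = 36 - 26109 = -26073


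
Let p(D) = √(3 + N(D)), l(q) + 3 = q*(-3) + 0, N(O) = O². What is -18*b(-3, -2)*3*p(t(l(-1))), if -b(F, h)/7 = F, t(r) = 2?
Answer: -1134*√7 ≈ -3000.3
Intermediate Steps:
l(q) = -3 - 3*q (l(q) = -3 + (q*(-3) + 0) = -3 + (-3*q + 0) = -3 - 3*q)
p(D) = √(3 + D²)
b(F, h) = -7*F
-18*b(-3, -2)*3*p(t(l(-1))) = -18*-7*(-3)*3*√(3 + 2²) = -18*21*3*√(3 + 4) = -1134*√7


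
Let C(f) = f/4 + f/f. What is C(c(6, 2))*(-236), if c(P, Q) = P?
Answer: -590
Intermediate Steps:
C(f) = 1 + f/4 (C(f) = f*(¼) + 1 = f/4 + 1 = 1 + f/4)
C(c(6, 2))*(-236) = (1 + (¼)*6)*(-236) = (1 + 3/2)*(-236) = (5/2)*(-236) = -590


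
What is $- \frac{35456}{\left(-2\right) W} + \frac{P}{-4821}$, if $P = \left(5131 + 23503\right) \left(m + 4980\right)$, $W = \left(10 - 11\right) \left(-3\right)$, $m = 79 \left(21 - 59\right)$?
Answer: $- \frac{9383052}{1607} \approx -5838.9$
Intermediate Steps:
$m = -3002$ ($m = 79 \left(-38\right) = -3002$)
$W = 3$ ($W = \left(-1\right) \left(-3\right) = 3$)
$P = 56638052$ ($P = \left(5131 + 23503\right) \left(-3002 + 4980\right) = 28634 \cdot 1978 = 56638052$)
$- \frac{35456}{\left(-2\right) W} + \frac{P}{-4821} = - \frac{35456}{\left(-2\right) 3} + \frac{56638052}{-4821} = - \frac{35456}{-6} + 56638052 \left(- \frac{1}{4821}\right) = \left(-35456\right) \left(- \frac{1}{6}\right) - \frac{56638052}{4821} = \frac{17728}{3} - \frac{56638052}{4821} = - \frac{9383052}{1607}$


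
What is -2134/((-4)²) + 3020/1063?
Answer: -1110061/8504 ≈ -130.53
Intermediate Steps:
-2134/((-4)²) + 3020/1063 = -2134/16 + 3020*(1/1063) = -2134*1/16 + 3020/1063 = -1067/8 + 3020/1063 = -1110061/8504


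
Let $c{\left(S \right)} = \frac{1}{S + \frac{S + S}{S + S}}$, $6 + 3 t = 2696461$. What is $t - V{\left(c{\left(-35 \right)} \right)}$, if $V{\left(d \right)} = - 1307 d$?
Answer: $\frac{91675549}{102} \approx 8.9878 \cdot 10^{5}$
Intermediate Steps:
$t = \frac{2696455}{3}$ ($t = -2 + \frac{1}{3} \cdot 2696461 = -2 + \frac{2696461}{3} = \frac{2696455}{3} \approx 8.9882 \cdot 10^{5}$)
$c{\left(S \right)} = \frac{1}{1 + S}$ ($c{\left(S \right)} = \frac{1}{S + \frac{2 S}{2 S}} = \frac{1}{S + 2 S \frac{1}{2 S}} = \frac{1}{S + 1} = \frac{1}{1 + S}$)
$t - V{\left(c{\left(-35 \right)} \right)} = \frac{2696455}{3} - - \frac{1307}{1 - 35} = \frac{2696455}{3} - - \frac{1307}{-34} = \frac{2696455}{3} - \left(-1307\right) \left(- \frac{1}{34}\right) = \frac{2696455}{3} - \frac{1307}{34} = \frac{91675549}{102}$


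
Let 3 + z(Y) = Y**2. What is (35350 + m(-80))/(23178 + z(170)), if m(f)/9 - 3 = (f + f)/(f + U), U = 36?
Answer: 389507/572825 ≈ 0.67998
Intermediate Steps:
m(f) = 27 + 18*f/(36 + f) (m(f) = 27 + 9*((f + f)/(f + 36)) = 27 + 9*((2*f)/(36 + f)) = 27 + 9*(2*f/(36 + f)) = 27 + 18*f/(36 + f))
z(Y) = -3 + Y**2
(35350 + m(-80))/(23178 + z(170)) = (35350 + 9*(108 + 5*(-80))/(36 - 80))/(23178 + (-3 + 170**2)) = (35350 + 9*(108 - 400)/(-44))/(23178 + (-3 + 28900)) = (35350 + 9*(-1/44)*(-292))/(23178 + 28897) = (35350 + 657/11)/52075 = (389507/11)*(1/52075) = 389507/572825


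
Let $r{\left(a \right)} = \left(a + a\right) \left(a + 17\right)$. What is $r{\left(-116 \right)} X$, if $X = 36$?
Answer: $826848$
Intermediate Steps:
$r{\left(a \right)} = 2 a \left(17 + a\right)$
$r{\left(-116 \right)} X = 2 \left(-116\right) \left(17 - 116\right) 36 = 2 \left(-116\right) \left(-99\right) 36 = 22968 \cdot 36 = 826848$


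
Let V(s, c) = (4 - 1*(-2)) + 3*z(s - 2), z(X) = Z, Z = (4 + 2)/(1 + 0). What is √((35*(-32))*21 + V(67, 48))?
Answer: 2*I*√5874 ≈ 153.28*I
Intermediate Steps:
Z = 6 (Z = 6/1 = 6*1 = 6)
z(X) = 6
V(s, c) = 24 (V(s, c) = (4 - 1*(-2)) + 3*6 = (4 + 2) + 18 = 6 + 18 = 24)
√((35*(-32))*21 + V(67, 48)) = √((35*(-32))*21 + 24) = √(-1120*21 + 24) = √(-23520 + 24) = √(-23496) = 2*I*√5874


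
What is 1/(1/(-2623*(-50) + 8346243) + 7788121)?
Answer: 8477393/66022962448554 ≈ 1.2840e-7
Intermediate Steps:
1/(1/(-2623*(-50) + 8346243) + 7788121) = 1/(1/(131150 + 8346243) + 7788121) = 1/(1/8477393 + 7788121) = 1/(66022962448554/8477393) = 8477393/66022962448554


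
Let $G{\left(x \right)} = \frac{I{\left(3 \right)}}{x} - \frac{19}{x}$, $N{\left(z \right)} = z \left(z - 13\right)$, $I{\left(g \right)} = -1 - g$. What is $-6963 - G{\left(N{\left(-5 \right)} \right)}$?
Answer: $- \frac{626647}{90} \approx -6962.7$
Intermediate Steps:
$N{\left(z \right)} = z \left(-13 + z\right)$
$G{\left(x \right)} = - \frac{23}{x}$ ($G{\left(x \right)} = \frac{-1 - 3}{x} - \frac{19}{x} = - \frac{4}{x} - \frac{19}{x} = - \frac{23}{x}$)
$-6963 - G{\left(N{\left(-5 \right)} \right)} = -6963 - - \frac{23}{\left(-5\right) \left(-13 - 5\right)} = -6963 - - \frac{23}{\left(-5\right) \left(-18\right)} = -6963 - - \frac{23}{90} = -6963 + \frac{23}{90} = - \frac{626647}{90}$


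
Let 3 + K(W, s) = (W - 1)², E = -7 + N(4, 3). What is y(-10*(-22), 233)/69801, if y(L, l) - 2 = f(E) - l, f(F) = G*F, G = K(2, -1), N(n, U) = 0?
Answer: -217/69801 ≈ -0.0031088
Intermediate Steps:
E = -7 (E = -7 + 0 = -7)
K(W, s) = -3 + (-1 + W)² (K(W, s) = -3 + (W - 1)² = -3 + (-1 + W)²)
G = -2 (G = -3 + (-1 + 2)² = -3 + 1² = -3 + 1 = -2)
f(F) = -2*F
y(L, l) = 16 - l (y(L, l) = 2 + (-2*(-7) - l) = 2 + (14 - l) = 16 - l)
y(-10*(-22), 233)/69801 = (16 - 1*233)/69801 = (16 - 233)*(1/69801) = -217*1/69801 = -217/69801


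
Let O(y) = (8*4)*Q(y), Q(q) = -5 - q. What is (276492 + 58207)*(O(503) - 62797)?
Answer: -26458960047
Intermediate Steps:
O(y) = -160 - 32*y (O(y) = (8*4)*(-5 - y) = 32*(-5 - y) = -160 - 32*y)
(276492 + 58207)*(O(503) - 62797) = (276492 + 58207)*((-160 - 32*503) - 62797) = 334699*((-160 - 16096) - 62797) = 334699*(-16256 - 62797) = 334699*(-79053) = -26458960047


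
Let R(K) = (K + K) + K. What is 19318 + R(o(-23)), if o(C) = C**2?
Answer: 20905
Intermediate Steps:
R(K) = 3*K (R(K) = 2*K + K = 3*K)
19318 + R(o(-23)) = 19318 + 3*(-23)**2 = 19318 + 3*529 = 19318 + 1587 = 20905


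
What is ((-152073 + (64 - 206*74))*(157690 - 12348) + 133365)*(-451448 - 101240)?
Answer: 13435155614358768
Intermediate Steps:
((-152073 + (64 - 206*74))*(157690 - 12348) + 133365)*(-451448 - 101240) = ((-152073 + (64 - 15244))*145342 + 133365)*(-552688) = ((-152073 - 15180)*145342 + 133365)*(-552688) = (-167253*145342 + 133365)*(-552688) = (-24308885526 + 133365)*(-552688) = -24308752161*(-552688) = 13435155614358768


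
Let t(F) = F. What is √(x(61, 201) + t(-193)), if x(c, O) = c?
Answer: 2*I*√33 ≈ 11.489*I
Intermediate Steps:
√(x(61, 201) + t(-193)) = √(61 - 193) = √(-132) = 2*I*√33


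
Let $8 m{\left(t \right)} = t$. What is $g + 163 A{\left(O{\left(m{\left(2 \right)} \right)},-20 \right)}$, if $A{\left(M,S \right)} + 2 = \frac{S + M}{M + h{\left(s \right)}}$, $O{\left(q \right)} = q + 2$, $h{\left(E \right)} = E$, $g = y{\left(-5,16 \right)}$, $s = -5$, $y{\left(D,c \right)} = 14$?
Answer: $\frac{8141}{11} \approx 740.09$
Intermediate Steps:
$g = 14$
$m{\left(t \right)} = \frac{t}{8}$
$O{\left(q \right)} = 2 + q$
$A{\left(M,S \right)} = -2 + \frac{M + S}{-5 + M}$ ($A{\left(M,S \right)} = -2 + \frac{S + M}{M - 5} = -2 + \frac{M + S}{-5 + M}$)
$g + 163 A{\left(O{\left(m{\left(2 \right)} \right)},-20 \right)} = 14 + 163 \frac{10 - 20 - \left(2 + \frac{1}{8} \cdot 2\right)}{-5 + \left(2 + \frac{1}{8} \cdot 2\right)} = 14 + 163 \frac{10 - 20 - \left(2 + \frac{1}{4}\right)}{-5 + \left(2 + \frac{1}{4}\right)} = 14 + 163 \frac{10 - 20 - \frac{9}{4}}{-5 + \frac{9}{4}} = 14 + 163 \frac{10 - 20 - \frac{9}{4}}{- \frac{11}{4}} = 14 + 163 \left(\left(- \frac{4}{11}\right) \left(- \frac{49}{4}\right)\right) = 14 + 163 \cdot \frac{49}{11} = 14 + \frac{7987}{11} = \frac{8141}{11}$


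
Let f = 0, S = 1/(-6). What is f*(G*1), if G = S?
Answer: 0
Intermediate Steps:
S = -1/6 ≈ -0.16667
G = -1/6 ≈ -0.16667
f*(G*1) = 0*(-1/6*1) = 0*(-1/6) = 0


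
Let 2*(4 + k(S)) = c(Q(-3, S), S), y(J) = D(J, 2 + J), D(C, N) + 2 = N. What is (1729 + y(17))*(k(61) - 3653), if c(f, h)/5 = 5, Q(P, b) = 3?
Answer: -6363297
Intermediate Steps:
D(C, N) = -2 + N
y(J) = J (y(J) = -2 + (2 + J) = J)
c(f, h) = 25 (c(f, h) = 5*5 = 25)
k(S) = 17/2 (k(S) = -4 + (½)*25 = -4 + 25/2 = 17/2)
(1729 + y(17))*(k(61) - 3653) = (1729 + 17)*(17/2 - 3653) = 1746*(-7289/2) = -6363297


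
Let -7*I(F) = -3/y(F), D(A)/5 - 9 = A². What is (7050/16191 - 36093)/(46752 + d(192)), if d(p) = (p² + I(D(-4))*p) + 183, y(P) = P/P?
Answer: -194791571/452707299 ≈ -0.43028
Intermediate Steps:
D(A) = 45 + 5*A²
y(P) = 1
I(F) = 3/7 (I(F) = -(-3)/(7*1) = -(-3)/7 = -⅐*(-3) = 3/7)
d(p) = 183 + p² + 3*p/7 (d(p) = (p² + 3*p/7) + 183 = 183 + p² + 3*p/7)
(7050/16191 - 36093)/(46752 + d(192)) = (7050/16191 - 36093)/(46752 + (183 + 192² + (3/7)*192)) = (7050*(1/16191) - 36093)/(46752 + (183 + 36864 + 576/7)) = (2350/5397 - 36093)/(46752 + 259905/7) = -194791571/(5397*587169/7) = -194791571/5397*7/587169 = -194791571/452707299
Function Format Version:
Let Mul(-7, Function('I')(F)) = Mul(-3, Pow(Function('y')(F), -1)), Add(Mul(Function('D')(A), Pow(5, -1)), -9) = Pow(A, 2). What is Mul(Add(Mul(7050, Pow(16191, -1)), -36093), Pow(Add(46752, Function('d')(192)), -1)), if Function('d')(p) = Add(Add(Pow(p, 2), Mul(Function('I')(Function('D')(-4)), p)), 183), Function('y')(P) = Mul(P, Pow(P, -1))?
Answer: Rational(-194791571, 452707299) ≈ -0.43028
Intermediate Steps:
Function('D')(A) = Add(45, Mul(5, Pow(A, 2)))
Function('y')(P) = 1
Function('I')(F) = Rational(3, 7) (Function('I')(F) = Mul(Rational(-1, 7), Mul(-3, Pow(1, -1))) = Mul(Rational(-1, 7), Mul(-3, 1)) = Mul(Rational(-1, 7), -3) = Rational(3, 7))
Function('d')(p) = Add(183, Pow(p, 2), Mul(Rational(3, 7), p)) (Function('d')(p) = Add(Add(Pow(p, 2), Mul(Rational(3, 7), p)), 183) = Add(183, Pow(p, 2), Mul(Rational(3, 7), p)))
Mul(Add(Mul(7050, Pow(16191, -1)), -36093), Pow(Add(46752, Function('d')(192)), -1)) = Mul(Add(Mul(7050, Pow(16191, -1)), -36093), Pow(Add(46752, Add(183, Pow(192, 2), Mul(Rational(3, 7), 192))), -1)) = Mul(Add(Mul(7050, Rational(1, 16191)), -36093), Pow(Add(46752, Add(183, 36864, Rational(576, 7))), -1)) = Mul(Add(Rational(2350, 5397), -36093), Pow(Add(46752, Rational(259905, 7)), -1)) = Mul(Rational(-194791571, 5397), Pow(Rational(587169, 7), -1)) = Mul(Rational(-194791571, 5397), Rational(7, 587169)) = Rational(-194791571, 452707299)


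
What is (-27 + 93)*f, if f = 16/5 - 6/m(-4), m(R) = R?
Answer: 1551/5 ≈ 310.20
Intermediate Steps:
f = 47/10 (f = 16/5 - 6/(-4) = 16*(⅕) - 6*(-¼) = 16/5 + 3/2 = 47/10 ≈ 4.7000)
(-27 + 93)*f = (-27 + 93)*(47/10) = 66*(47/10) = 1551/5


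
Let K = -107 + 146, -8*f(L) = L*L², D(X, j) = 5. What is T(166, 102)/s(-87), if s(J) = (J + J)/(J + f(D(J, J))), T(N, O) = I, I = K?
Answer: 10673/464 ≈ 23.002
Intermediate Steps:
f(L) = -L³/8 (f(L) = -L*L²/8 = -L³/8)
K = 39
I = 39
T(N, O) = 39
s(J) = 2*J/(-125/8 + J) (s(J) = (J + J)/(J - ⅛*5³) = (2*J)/(J - ⅛*125) = (2*J)/(J - 125/8) = (2*J)/(-125/8 + J) = 2*J/(-125/8 + J))
T(166, 102)/s(-87) = 39/((16*(-87)/(-125 + 8*(-87)))) = 39/((16*(-87)/(-125 - 696))) = 39/((16*(-87)/(-821))) = 39/((16*(-87)*(-1/821))) = 39/(1392/821) = 39*(821/1392) = 10673/464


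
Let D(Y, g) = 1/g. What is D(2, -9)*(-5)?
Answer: 5/9 ≈ 0.55556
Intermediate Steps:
D(2, -9)*(-5) = -5/(-9) = -⅑*(-5) = 5/9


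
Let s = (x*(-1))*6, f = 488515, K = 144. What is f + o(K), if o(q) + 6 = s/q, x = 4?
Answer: 2931053/6 ≈ 4.8851e+5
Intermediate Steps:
s = -24 (s = (4*(-1))*6 = -4*6 = -24)
o(q) = -6 - 24/q
f + o(K) = 488515 + (-6 - 24/144) = 488515 + (-6 - 24*1/144) = 488515 + (-6 - ⅙) = 488515 - 37/6 = 2931053/6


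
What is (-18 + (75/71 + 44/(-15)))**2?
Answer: 448126561/1134225 ≈ 395.09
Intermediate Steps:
(-18 + (75/71 + 44/(-15)))**2 = (-18 + (75*(1/71) + 44*(-1/15)))**2 = (-18 + (75/71 - 44/15))**2 = (-18 - 1999/1065)**2 = (-21169/1065)**2 = 448126561/1134225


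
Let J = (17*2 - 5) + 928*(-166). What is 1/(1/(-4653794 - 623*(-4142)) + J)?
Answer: -2073328/319331905233 ≈ -6.4927e-6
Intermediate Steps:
J = -154019 (J = (34 - 5) - 154048 = 29 - 154048 = -154019)
1/(1/(-4653794 - 623*(-4142)) + J) = 1/(1/(-4653794 - 623*(-4142)) - 154019) = 1/(1/(-4653794 + 2580466) - 154019) = 1/(1/(-2073328) - 154019) = 1/(-1/2073328 - 154019) = 1/(-319331905233/2073328) = -2073328/319331905233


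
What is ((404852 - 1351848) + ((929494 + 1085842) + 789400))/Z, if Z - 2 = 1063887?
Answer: 1857740/1063889 ≈ 1.7462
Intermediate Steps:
Z = 1063889 (Z = 2 + 1063887 = 1063889)
((404852 - 1351848) + ((929494 + 1085842) + 789400))/Z = ((404852 - 1351848) + ((929494 + 1085842) + 789400))/1063889 = (-946996 + (2015336 + 789400))*(1/1063889) = (-946996 + 2804736)*(1/1063889) = 1857740*(1/1063889) = 1857740/1063889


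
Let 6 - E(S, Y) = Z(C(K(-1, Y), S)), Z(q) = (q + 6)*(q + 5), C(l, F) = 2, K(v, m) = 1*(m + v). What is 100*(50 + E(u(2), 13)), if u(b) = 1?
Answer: 0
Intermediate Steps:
K(v, m) = m + v
Z(q) = (5 + q)*(6 + q) (Z(q) = (6 + q)*(5 + q) = (5 + q)*(6 + q))
E(S, Y) = -50 (E(S, Y) = 6 - (30 + 2**2 + 11*2) = 6 - (30 + 4 + 22) = 6 - 1*56 = 6 - 56 = -50)
100*(50 + E(u(2), 13)) = 100*(50 - 50) = 100*0 = 0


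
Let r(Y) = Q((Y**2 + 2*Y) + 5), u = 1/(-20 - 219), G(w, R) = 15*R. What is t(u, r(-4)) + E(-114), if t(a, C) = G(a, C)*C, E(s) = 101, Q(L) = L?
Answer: 2636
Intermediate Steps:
u = -1/239 (u = 1/(-239) = -1/239 ≈ -0.0041841)
r(Y) = 5 + Y**2 + 2*Y (r(Y) = (Y**2 + 2*Y) + 5 = 5 + Y**2 + 2*Y)
t(a, C) = 15*C**2 (t(a, C) = (15*C)*C = 15*C**2)
t(u, r(-4)) + E(-114) = 15*(5 + (-4)**2 + 2*(-4))**2 + 101 = 15*(5 + 16 - 8)**2 + 101 = 15*13**2 + 101 = 15*169 + 101 = 2535 + 101 = 2636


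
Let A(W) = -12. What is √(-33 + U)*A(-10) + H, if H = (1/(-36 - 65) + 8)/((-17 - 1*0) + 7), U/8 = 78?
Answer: -807/1010 - 12*√591 ≈ -292.52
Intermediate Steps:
U = 624 (U = 8*78 = 624)
H = -807/1010 (H = (1/(-101) + 8)/((-17 + 0) + 7) = (-1/101 + 8)/(-17 + 7) = (807/101)/(-10) = (807/101)*(-⅒) = -807/1010 ≈ -0.79901)
√(-33 + U)*A(-10) + H = √(-33 + 624)*(-12) - 807/1010 = √591*(-12) - 807/1010 = -12*√591 - 807/1010 = -807/1010 - 12*√591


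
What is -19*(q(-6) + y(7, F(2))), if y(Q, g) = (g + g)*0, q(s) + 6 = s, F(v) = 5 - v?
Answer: 228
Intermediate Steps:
q(s) = -6 + s
y(Q, g) = 0 (y(Q, g) = (2*g)*0 = 0)
-19*(q(-6) + y(7, F(2))) = -19*((-6 - 6) + 0) = -19*(-12 + 0) = -19*(-12) = 228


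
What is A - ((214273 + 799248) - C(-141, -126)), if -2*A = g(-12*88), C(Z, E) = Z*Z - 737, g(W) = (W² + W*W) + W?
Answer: -2108985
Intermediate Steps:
g(W) = W + 2*W² (g(W) = (W² + W²) + W = 2*W² + W = W + 2*W²)
C(Z, E) = -737 + Z² (C(Z, E) = Z² - 737 = -737 + Z²)
A = -1114608 (A = -(-12*88)*(1 + 2*(-12*88))/2 = -(-528)*(1 + 2*(-1056)) = -(-528)*(1 - 2112) = -(-528)*(-2111) = -½*2229216 = -1114608)
A - ((214273 + 799248) - C(-141, -126)) = -1114608 - ((214273 + 799248) - (-737 + (-141)²)) = -1114608 - (1013521 - (-737 + 19881)) = -1114608 - (1013521 - 1*19144) = -1114608 - (1013521 - 19144) = -1114608 - 1*994377 = -1114608 - 994377 = -2108985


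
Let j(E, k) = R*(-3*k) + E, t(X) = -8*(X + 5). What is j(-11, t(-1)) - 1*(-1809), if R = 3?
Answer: 2086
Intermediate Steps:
t(X) = -40 - 8*X (t(X) = -8*(5 + X) = -40 - 8*X)
j(E, k) = E - 9*k (j(E, k) = 3*(-3*k) + E = -9*k + E = E - 9*k)
j(-11, t(-1)) - 1*(-1809) = (-11 - 9*(-40 - 8*(-1))) - 1*(-1809) = (-11 - 9*(-40 + 8)) + 1809 = (-11 - 9*(-32)) + 1809 = (-11 + 288) + 1809 = 277 + 1809 = 2086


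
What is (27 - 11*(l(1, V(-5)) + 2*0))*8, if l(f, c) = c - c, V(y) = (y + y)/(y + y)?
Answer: 216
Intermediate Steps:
V(y) = 1 (V(y) = (2*y)/((2*y)) = (2*y)*(1/(2*y)) = 1)
l(f, c) = 0
(27 - 11*(l(1, V(-5)) + 2*0))*8 = (27 - 11*(0 + 2*0))*8 = (27 - 11*(0 + 0))*8 = (27 - 11*0)*8 = (27 + 0)*8 = 27*8 = 216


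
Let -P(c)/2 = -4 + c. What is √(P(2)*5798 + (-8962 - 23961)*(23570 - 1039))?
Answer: I*√741764921 ≈ 27235.0*I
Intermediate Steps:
P(c) = 8 - 2*c (P(c) = -2*(-4 + c) = 8 - 2*c)
√(P(2)*5798 + (-8962 - 23961)*(23570 - 1039)) = √((8 - 2*2)*5798 + (-8962 - 23961)*(23570 - 1039)) = √((8 - 4)*5798 - 32923*22531) = √(4*5798 - 741788113) = √(23192 - 741788113) = √(-741764921) = I*√741764921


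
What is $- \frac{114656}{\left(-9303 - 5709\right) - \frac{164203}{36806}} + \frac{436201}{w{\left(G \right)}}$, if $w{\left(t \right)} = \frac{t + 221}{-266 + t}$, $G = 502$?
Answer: $\frac{56899463516302628}{399599117625} \approx 1.4239 \cdot 10^{5}$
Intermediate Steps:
$w{\left(t \right)} = \frac{221 + t}{-266 + t}$
$- \frac{114656}{\left(-9303 - 5709\right) - \frac{164203}{36806}} + \frac{436201}{w{\left(G \right)}} = - \frac{114656}{\left(-9303 - 5709\right) - \frac{164203}{36806}} + \frac{436201}{\frac{1}{-266 + 502} \left(221 + 502\right)} = - \frac{114656}{-15012 - \frac{164203}{36806}} + \frac{436201}{\frac{1}{236} \cdot 723} = - \frac{114656}{- \frac{552695875}{36806}} + \frac{436201}{\frac{723}{236}} = \left(-114656\right) \left(- \frac{36806}{552695875}\right) + 436201 \cdot \frac{236}{723} = \frac{4220028736}{552695875} + \frac{102943436}{723} = \frac{56899463516302628}{399599117625}$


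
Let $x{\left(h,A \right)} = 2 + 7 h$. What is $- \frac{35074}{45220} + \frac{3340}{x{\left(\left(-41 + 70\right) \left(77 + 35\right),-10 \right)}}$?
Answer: $- \frac{8506287}{13529110} \approx -0.62874$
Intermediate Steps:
$- \frac{35074}{45220} + \frac{3340}{x{\left(\left(-41 + 70\right) \left(77 + 35\right),-10 \right)}} = - \frac{35074}{45220} + \frac{3340}{2 + 7 \left(-41 + 70\right) \left(77 + 35\right)} = \left(-35074\right) \frac{1}{45220} + \frac{3340}{2 + 7 \cdot 29 \cdot 112} = - \frac{923}{1190} + \frac{3340}{2 + 7 \cdot 3248} = - \frac{923}{1190} + \frac{3340}{2 + 22736} = - \frac{923}{1190} + \frac{3340}{22738} = - \frac{923}{1190} + 3340 \cdot \frac{1}{22738} = - \frac{923}{1190} + \frac{1670}{11369} = - \frac{8506287}{13529110}$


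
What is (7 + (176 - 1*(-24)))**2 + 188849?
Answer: 231698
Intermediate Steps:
(7 + (176 - 1*(-24)))**2 + 188849 = (7 + (176 + 24))**2 + 188849 = (7 + 200)**2 + 188849 = 207**2 + 188849 = 42849 + 188849 = 231698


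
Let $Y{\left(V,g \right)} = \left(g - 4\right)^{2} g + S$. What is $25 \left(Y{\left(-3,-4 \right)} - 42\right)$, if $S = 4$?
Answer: $-7350$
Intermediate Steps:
$Y{\left(V,g \right)} = 4 + g \left(-4 + g\right)^{2}$ ($Y{\left(V,g \right)} = \left(g - 4\right)^{2} g + 4 = \left(-4 + g\right)^{2} g + 4 = g \left(-4 + g\right)^{2} + 4 = 4 + g \left(-4 + g\right)^{2}$)
$25 \left(Y{\left(-3,-4 \right)} - 42\right) = 25 \left(\left(4 - 4 \left(-4 - 4\right)^{2}\right) - 42\right) = 25 \left(\left(4 - 4 \left(-8\right)^{2}\right) - 42\right) = 25 \left(\left(4 - 256\right) - 42\right) = 25 \left(-252 - 42\right) = 25 \left(-294\right) = -7350$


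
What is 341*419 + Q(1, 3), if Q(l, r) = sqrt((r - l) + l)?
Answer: 142879 + sqrt(3) ≈ 1.4288e+5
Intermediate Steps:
Q(l, r) = sqrt(r)
341*419 + Q(1, 3) = 341*419 + sqrt(3) = 142879 + sqrt(3)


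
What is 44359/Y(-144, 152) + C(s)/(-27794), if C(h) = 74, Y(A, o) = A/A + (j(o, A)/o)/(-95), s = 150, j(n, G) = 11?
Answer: 8901638878247/200519813 ≈ 44393.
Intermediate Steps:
Y(A, o) = 1 - 11/(95*o) (Y(A, o) = A/A + (11/o)/(-95) = 1 + (11/o)*(-1/95) = 1 - 11/(95*o))
44359/Y(-144, 152) + C(s)/(-27794) = 44359/(((-11/95 + 152)/152)) + 74/(-27794) = 44359/(((1/152)*(14429/95))) + 74*(-1/27794) = 44359/(14429/14440) - 37/13897 = 44359*(14440/14429) - 37/13897 = 640543960/14429 - 37/13897 = 8901638878247/200519813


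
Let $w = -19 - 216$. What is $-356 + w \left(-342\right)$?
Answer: $80014$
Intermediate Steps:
$w = -235$
$-356 + w \left(-342\right) = -356 - -80370 = -356 + 80370 = 80014$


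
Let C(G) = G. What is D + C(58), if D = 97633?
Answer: 97691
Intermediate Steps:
D + C(58) = 97633 + 58 = 97691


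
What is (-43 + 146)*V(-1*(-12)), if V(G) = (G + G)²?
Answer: 59328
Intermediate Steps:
V(G) = 4*G² (V(G) = (2*G)² = 4*G²)
(-43 + 146)*V(-1*(-12)) = (-43 + 146)*(4*(-1*(-12))²) = 103*(4*12²) = 103*(4*144) = 103*576 = 59328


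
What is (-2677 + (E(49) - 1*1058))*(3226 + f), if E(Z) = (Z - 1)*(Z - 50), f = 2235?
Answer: -20658963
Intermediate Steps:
E(Z) = (-1 + Z)*(-50 + Z)
(-2677 + (E(49) - 1*1058))*(3226 + f) = (-2677 + ((50 + 49² - 51*49) - 1*1058))*(3226 + 2235) = (-2677 + ((50 + 2401 - 2499) - 1058))*5461 = (-2677 + (-48 - 1058))*5461 = (-2677 - 1106)*5461 = -3783*5461 = -20658963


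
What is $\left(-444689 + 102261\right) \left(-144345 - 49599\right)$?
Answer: $66411856032$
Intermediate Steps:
$\left(-444689 + 102261\right) \left(-144345 - 49599\right) = \left(-342428\right) \left(-193944\right) = 66411856032$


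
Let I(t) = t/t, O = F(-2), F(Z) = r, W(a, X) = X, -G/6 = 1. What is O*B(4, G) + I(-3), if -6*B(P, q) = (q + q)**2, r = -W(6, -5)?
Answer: -119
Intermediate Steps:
G = -6 (G = -6*1 = -6)
r = 5 (r = -1*(-5) = 5)
F(Z) = 5
O = 5
I(t) = 1
B(P, q) = -2*q**2/3 (B(P, q) = -(q + q)**2/6 = -4*q**2/6 = -2*q**2/3)
O*B(4, G) + I(-3) = 5*(-2/3*(-6)**2) + 1 = 5*(-2/3*36) + 1 = 5*(-24) + 1 = -120 + 1 = -119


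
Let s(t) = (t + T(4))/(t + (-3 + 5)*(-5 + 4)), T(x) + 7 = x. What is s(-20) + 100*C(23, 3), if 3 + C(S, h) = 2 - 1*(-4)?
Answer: 6623/22 ≈ 301.05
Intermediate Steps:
T(x) = -7 + x
C(S, h) = 3 (C(S, h) = -3 + (2 - 1*(-4)) = -3 + (2 + 4) = -3 + 6 = 3)
s(t) = (-3 + t)/(-2 + t) (s(t) = (t + (-7 + 4))/(t + (-3 + 5)*(-5 + 4)) = (t - 3)/(t + 2*(-1)) = (-3 + t)/(t - 2) = (-3 + t)/(-2 + t))
s(-20) + 100*C(23, 3) = (-3 - 20)/(-2 - 20) + 100*3 = -23/(-22) + 300 = -1/22*(-23) + 300 = 23/22 + 300 = 6623/22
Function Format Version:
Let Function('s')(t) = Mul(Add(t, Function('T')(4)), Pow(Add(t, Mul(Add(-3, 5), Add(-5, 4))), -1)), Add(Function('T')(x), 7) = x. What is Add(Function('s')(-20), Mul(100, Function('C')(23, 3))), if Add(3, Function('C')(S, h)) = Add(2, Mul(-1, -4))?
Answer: Rational(6623, 22) ≈ 301.05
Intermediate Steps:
Function('T')(x) = Add(-7, x)
Function('C')(S, h) = 3 (Function('C')(S, h) = Add(-3, Add(2, Mul(-1, -4))) = Add(-3, Add(2, 4)) = Add(-3, 6) = 3)
Function('s')(t) = Mul(Pow(Add(-2, t), -1), Add(-3, t)) (Function('s')(t) = Mul(Add(t, Add(-7, 4)), Pow(Add(t, Mul(Add(-3, 5), Add(-5, 4))), -1)) = Mul(Add(t, -3), Pow(Add(t, Mul(2, -1)), -1)) = Mul(Add(-3, t), Pow(Add(t, -2), -1)) = Mul(Add(-3, t), Pow(Add(-2, t), -1)) = Mul(Pow(Add(-2, t), -1), Add(-3, t)))
Add(Function('s')(-20), Mul(100, Function('C')(23, 3))) = Add(Mul(Pow(Add(-2, -20), -1), Add(-3, -20)), Mul(100, 3)) = Add(Mul(Pow(-22, -1), -23), 300) = Add(Mul(Rational(-1, 22), -23), 300) = Add(Rational(23, 22), 300) = Rational(6623, 22)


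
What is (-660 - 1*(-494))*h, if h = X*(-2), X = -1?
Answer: -332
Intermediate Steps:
h = 2 (h = -1*(-2) = 2)
(-660 - 1*(-494))*h = (-660 - 1*(-494))*2 = (-660 + 494)*2 = -166*2 = -332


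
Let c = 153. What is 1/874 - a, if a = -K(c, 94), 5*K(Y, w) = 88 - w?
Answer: -5239/4370 ≈ -1.1989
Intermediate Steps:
K(Y, w) = 88/5 - w/5 (K(Y, w) = (88 - w)/5 = 88/5 - w/5)
a = 6/5 (a = -(88/5 - ⅕*94) = -(88/5 - 94/5) = -1*(-6/5) = 6/5 ≈ 1.2000)
1/874 - a = 1/874 - 1*6/5 = 1/874 - 6/5 = -5239/4370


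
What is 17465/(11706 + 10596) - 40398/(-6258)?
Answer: 24053623/3322998 ≈ 7.2385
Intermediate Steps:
17465/(11706 + 10596) - 40398/(-6258) = 17465/22302 - 40398*(-1/6258) = 17465*(1/22302) + 6733/1043 = 2495/3186 + 6733/1043 = 24053623/3322998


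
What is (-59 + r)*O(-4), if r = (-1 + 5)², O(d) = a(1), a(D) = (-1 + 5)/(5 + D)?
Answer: -86/3 ≈ -28.667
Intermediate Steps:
a(D) = 4/(5 + D)
O(d) = ⅔ (O(d) = 4/(5 + 1) = 4/6 = 4*(⅙) = ⅔)
r = 16 (r = 4² = 16)
(-59 + r)*O(-4) = (-59 + 16)*(⅔) = -43*⅔ = -86/3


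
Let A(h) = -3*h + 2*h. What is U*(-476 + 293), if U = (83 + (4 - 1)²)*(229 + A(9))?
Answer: -3703920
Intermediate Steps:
A(h) = -h
U = 20240 (U = (83 + (4 - 1)²)*(229 - 1*9) = (83 + 3²)*(229 - 9) = (83 + 9)*220 = 92*220 = 20240)
U*(-476 + 293) = 20240*(-476 + 293) = 20240*(-183) = -3703920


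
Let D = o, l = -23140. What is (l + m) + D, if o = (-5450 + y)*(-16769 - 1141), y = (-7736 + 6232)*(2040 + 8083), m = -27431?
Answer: 272777165649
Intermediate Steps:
y = -15224992 (y = -1504*10123 = -15224992)
o = 272777216220 (o = (-5450 - 15224992)*(-16769 - 1141) = -15230442*(-17910) = 272777216220)
D = 272777216220
(l + m) + D = (-23140 - 27431) + 272777216220 = -50571 + 272777216220 = 272777165649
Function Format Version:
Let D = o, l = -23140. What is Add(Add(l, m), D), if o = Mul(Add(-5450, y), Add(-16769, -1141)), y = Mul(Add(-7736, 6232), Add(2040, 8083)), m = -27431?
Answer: 272777165649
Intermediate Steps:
y = -15224992 (y = Mul(-1504, 10123) = -15224992)
o = 272777216220 (o = Mul(Add(-5450, -15224992), Add(-16769, -1141)) = Mul(-15230442, -17910) = 272777216220)
D = 272777216220
Add(Add(l, m), D) = Add(Add(-23140, -27431), 272777216220) = Add(-50571, 272777216220) = 272777165649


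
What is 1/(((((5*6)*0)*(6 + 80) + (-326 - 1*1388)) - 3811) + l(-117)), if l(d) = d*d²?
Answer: -1/1607138 ≈ -6.2222e-7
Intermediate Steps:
l(d) = d³
1/(((((5*6)*0)*(6 + 80) + (-326 - 1*1388)) - 3811) + l(-117)) = 1/(((((5*6)*0)*(6 + 80) + (-326 - 1*1388)) - 3811) + (-117)³) = 1/((((30*0)*86 + (-326 - 1388)) - 3811) - 1601613) = 1/(((0*86 - 1714) - 3811) - 1601613) = 1/(((0 - 1714) - 3811) - 1601613) = 1/((-1714 - 3811) - 1601613) = 1/(-5525 - 1601613) = 1/(-1607138) = -1/1607138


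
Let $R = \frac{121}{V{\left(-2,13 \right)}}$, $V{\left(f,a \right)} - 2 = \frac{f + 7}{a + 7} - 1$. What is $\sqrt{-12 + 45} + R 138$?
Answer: $\frac{66792}{5} + \sqrt{33} \approx 13364.0$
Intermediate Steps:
$V{\left(f,a \right)} = 1 + \frac{7 + f}{7 + a}$ ($V{\left(f,a \right)} = 2 - \left(1 - \frac{f + 7}{a + 7}\right) = 2 - \left(1 - \frac{7 + f}{7 + a}\right) = 1 + \frac{7 + f}{7 + a}$)
$R = \frac{484}{5}$ ($R = \frac{121}{\frac{1}{7 + 13} \left(14 + 13 - 2\right)} = \frac{121}{\frac{1}{20} \cdot 25} = \frac{121}{\frac{5}{4}} = 121 \cdot \frac{4}{5} = \frac{484}{5} \approx 96.8$)
$\sqrt{-12 + 45} + R 138 = \sqrt{-12 + 45} + \frac{484}{5} \cdot 138 = \sqrt{33} + \frac{66792}{5} = \frac{66792}{5} + \sqrt{33}$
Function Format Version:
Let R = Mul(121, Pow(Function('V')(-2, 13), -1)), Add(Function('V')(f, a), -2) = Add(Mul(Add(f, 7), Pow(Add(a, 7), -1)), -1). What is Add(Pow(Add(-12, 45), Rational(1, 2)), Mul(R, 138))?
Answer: Add(Rational(66792, 5), Pow(33, Rational(1, 2))) ≈ 13364.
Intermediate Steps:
Function('V')(f, a) = Add(1, Mul(Pow(Add(7, a), -1), Add(7, f))) (Function('V')(f, a) = Add(2, Add(Mul(Add(f, 7), Pow(Add(a, 7), -1)), -1)) = Add(2, Add(Mul(Add(7, f), Pow(Add(7, a), -1)), -1)) = Add(2, Add(Mul(Pow(Add(7, a), -1), Add(7, f)), -1)) = Add(2, Add(-1, Mul(Pow(Add(7, a), -1), Add(7, f)))) = Add(1, Mul(Pow(Add(7, a), -1), Add(7, f))))
R = Rational(484, 5) (R = Mul(121, Pow(Mul(Pow(Add(7, 13), -1), Add(14, 13, -2)), -1)) = Mul(121, Pow(Mul(Pow(20, -1), 25), -1)) = Mul(121, Pow(Mul(Rational(1, 20), 25), -1)) = Mul(121, Pow(Rational(5, 4), -1)) = Mul(121, Rational(4, 5)) = Rational(484, 5) ≈ 96.800)
Add(Pow(Add(-12, 45), Rational(1, 2)), Mul(R, 138)) = Add(Pow(Add(-12, 45), Rational(1, 2)), Mul(Rational(484, 5), 138)) = Add(Pow(33, Rational(1, 2)), Rational(66792, 5)) = Add(Rational(66792, 5), Pow(33, Rational(1, 2)))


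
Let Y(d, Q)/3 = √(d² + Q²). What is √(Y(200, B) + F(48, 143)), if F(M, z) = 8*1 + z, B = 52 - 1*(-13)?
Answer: √(151 + 15*√1769) ≈ 27.962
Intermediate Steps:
B = 65 (B = 52 + 13 = 65)
Y(d, Q) = 3*√(Q² + d²) (Y(d, Q) = 3*√(d² + Q²) = 3*√(Q² + d²))
F(M, z) = 8 + z
√(Y(200, B) + F(48, 143)) = √(3*√(65² + 200²) + (8 + 143)) = √(3*√(4225 + 40000) + 151) = √(3*√44225 + 151) = √(3*(5*√1769) + 151) = √(15*√1769 + 151) = √(151 + 15*√1769)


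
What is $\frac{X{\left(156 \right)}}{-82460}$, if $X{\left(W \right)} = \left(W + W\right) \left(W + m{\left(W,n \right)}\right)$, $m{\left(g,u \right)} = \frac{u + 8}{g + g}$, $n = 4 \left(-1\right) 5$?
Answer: $- \frac{2433}{4123} \approx -0.5901$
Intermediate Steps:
$n = -20$ ($n = \left(-4\right) 5 = -20$)
$m{\left(g,u \right)} = \frac{8 + u}{2 g}$
$X{\left(W \right)} = 2 W \left(W - \frac{6}{W}\right)$ ($X{\left(W \right)} = \left(W + W\right) \left(W + \frac{8 - 20}{2 W}\right) = 2 W \left(W + \frac{1}{2} \frac{1}{W} \left(-12\right)\right) = 2 W \left(W - \frac{6}{W}\right)$)
$\frac{X{\left(156 \right)}}{-82460} = \frac{-12 + 2 \cdot 156^{2}}{-82460} = \left(-12 + 2 \cdot 24336\right) \left(- \frac{1}{82460}\right) = \left(-12 + 48672\right) \left(- \frac{1}{82460}\right) = 48660 \left(- \frac{1}{82460}\right) = - \frac{2433}{4123}$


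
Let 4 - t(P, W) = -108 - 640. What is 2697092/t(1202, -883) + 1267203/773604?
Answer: 21744105169/6059898 ≈ 3588.2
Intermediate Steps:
t(P, W) = 752 (t(P, W) = 4 - (-108 - 640) = 4 - 1*(-748) = 4 + 748 = 752)
2697092/t(1202, -883) + 1267203/773604 = 2697092/752 + 1267203/773604 = 2697092*(1/752) + 1267203*(1/773604) = 674273/188 + 422401/257868 = 21744105169/6059898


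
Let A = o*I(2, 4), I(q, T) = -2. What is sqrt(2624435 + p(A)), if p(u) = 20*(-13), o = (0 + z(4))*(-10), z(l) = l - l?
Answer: 15*sqrt(11663) ≈ 1619.9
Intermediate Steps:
z(l) = 0
o = 0 (o = (0 + 0)*(-10) = 0*(-10) = 0)
A = 0 (A = 0*(-2) = 0)
p(u) = -260
sqrt(2624435 + p(A)) = sqrt(2624435 - 260) = sqrt(2624175) = 15*sqrt(11663)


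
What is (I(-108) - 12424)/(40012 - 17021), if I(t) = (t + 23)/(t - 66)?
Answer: -2161691/4000434 ≈ -0.54036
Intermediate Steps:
I(t) = (23 + t)/(-66 + t)
(I(-108) - 12424)/(40012 - 17021) = ((23 - 108)/(-66 - 108) - 12424)/(40012 - 17021) = (-85/(-174) - 12424)/22991 = (-1/174*(-85) - 12424)*(1/22991) = (85/174 - 12424)*(1/22991) = -2161691/174*1/22991 = -2161691/4000434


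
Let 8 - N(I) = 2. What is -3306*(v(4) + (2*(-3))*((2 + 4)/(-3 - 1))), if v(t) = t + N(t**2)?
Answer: -62814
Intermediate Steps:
N(I) = 6 (N(I) = 8 - 1*2 = 8 - 2 = 6)
v(t) = 6 + t (v(t) = t + 6 = 6 + t)
-3306*(v(4) + (2*(-3))*((2 + 4)/(-3 - 1))) = -3306*((6 + 4) + (2*(-3))*((2 + 4)/(-3 - 1))) = -3306*(10 - 36/(-4)) = -3306*(10 - 36*(-1)/4) = -3306*(10 - 6*(-3/2)) = -3306*(10 + 9) = -3306*19 = -62814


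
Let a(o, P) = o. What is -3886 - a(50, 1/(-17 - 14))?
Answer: -3936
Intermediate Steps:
-3886 - a(50, 1/(-17 - 14)) = -3886 - 1*50 = -3886 - 50 = -3936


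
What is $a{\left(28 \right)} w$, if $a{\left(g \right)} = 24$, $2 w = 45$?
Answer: $540$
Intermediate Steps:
$w = \frac{45}{2}$ ($w = \frac{1}{2} \cdot 45 = \frac{45}{2} \approx 22.5$)
$a{\left(28 \right)} w = 24 \cdot \frac{45}{2} = 540$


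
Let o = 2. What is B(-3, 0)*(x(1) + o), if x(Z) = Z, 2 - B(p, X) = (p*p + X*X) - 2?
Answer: -15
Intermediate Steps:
B(p, X) = 4 - X² - p² (B(p, X) = 2 - ((p*p + X*X) - 2) = 2 - ((p² + X²) - 2) = 2 - ((X² + p²) - 2) = 2 - (-2 + X² + p²) = 2 + (2 - X² - p²) = 4 - X² - p²)
B(-3, 0)*(x(1) + o) = (4 - 1*0² - 1*(-3)²)*(1 + 2) = (4 - 1*0 - 1*9)*3 = (4 + 0 - 9)*3 = -5*3 = -15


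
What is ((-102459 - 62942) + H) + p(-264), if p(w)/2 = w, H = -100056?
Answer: -265985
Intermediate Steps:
p(w) = 2*w
((-102459 - 62942) + H) + p(-264) = ((-102459 - 62942) - 100056) + 2*(-264) = (-165401 - 100056) - 528 = -265457 - 528 = -265985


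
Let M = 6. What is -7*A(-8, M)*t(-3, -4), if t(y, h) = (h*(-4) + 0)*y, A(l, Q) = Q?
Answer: 2016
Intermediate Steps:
t(y, h) = -4*h*y (t(y, h) = (-4*h + 0)*y = (-4*h)*y = -4*h*y)
-7*A(-8, M)*t(-3, -4) = -42*(-4*(-4)*(-3)) = -42*(-48) = -7*(-288) = 2016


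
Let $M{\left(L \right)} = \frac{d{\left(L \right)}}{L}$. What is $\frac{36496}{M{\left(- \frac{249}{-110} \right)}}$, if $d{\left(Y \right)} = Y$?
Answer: $36496$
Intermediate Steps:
$M{\left(L \right)} = 1$ ($M{\left(L \right)} = \frac{L}{L} = 1$)
$\frac{36496}{M{\left(- \frac{249}{-110} \right)}} = \frac{36496}{1} = 36496 \cdot 1 = 36496$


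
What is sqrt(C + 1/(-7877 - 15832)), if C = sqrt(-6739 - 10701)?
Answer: sqrt(-23709 + 2248466724*I*sqrt(1090))/23709 ≈ 8.1259 + 8.1259*I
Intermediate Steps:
C = 4*I*sqrt(1090) (C = sqrt(-17440) = 4*I*sqrt(1090) ≈ 132.06*I)
sqrt(C + 1/(-7877 - 15832)) = sqrt(4*I*sqrt(1090) + 1/(-7877 - 15832)) = sqrt(4*I*sqrt(1090) + 1/(-23709)) = sqrt(4*I*sqrt(1090) - 1/23709) = sqrt(-1/23709 + 4*I*sqrt(1090))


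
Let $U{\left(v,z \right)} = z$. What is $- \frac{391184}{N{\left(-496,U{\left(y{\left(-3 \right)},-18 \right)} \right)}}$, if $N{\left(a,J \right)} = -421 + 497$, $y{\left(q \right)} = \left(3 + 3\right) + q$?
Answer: $- \frac{97796}{19} \approx -5147.2$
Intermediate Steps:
$y{\left(q \right)} = 6 + q$
$N{\left(a,J \right)} = 76$
$- \frac{391184}{N{\left(-496,U{\left(y{\left(-3 \right)},-18 \right)} \right)}} = - \frac{391184}{76} = \left(-391184\right) \frac{1}{76} = - \frac{97796}{19}$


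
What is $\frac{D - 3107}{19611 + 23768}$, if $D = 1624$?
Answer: $- \frac{1483}{43379} \approx -0.034187$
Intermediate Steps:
$\frac{D - 3107}{19611 + 23768} = \frac{1624 - 3107}{19611 + 23768} = - \frac{1483}{43379}$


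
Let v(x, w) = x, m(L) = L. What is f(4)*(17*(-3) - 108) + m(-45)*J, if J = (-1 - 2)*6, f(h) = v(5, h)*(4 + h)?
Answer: -5550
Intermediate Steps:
f(h) = 20 + 5*h (f(h) = 5*(4 + h) = 20 + 5*h)
J = -18 (J = -3*6 = -18)
f(4)*(17*(-3) - 108) + m(-45)*J = (20 + 5*4)*(17*(-3) - 108) - 45*(-18) = (20 + 20)*(-51 - 108) + 810 = 40*(-159) + 810 = -6360 + 810 = -5550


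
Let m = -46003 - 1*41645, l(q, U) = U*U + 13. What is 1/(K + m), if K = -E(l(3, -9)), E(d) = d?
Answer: -1/87742 ≈ -1.1397e-5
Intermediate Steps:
l(q, U) = 13 + U² (l(q, U) = U² + 13 = 13 + U²)
m = -87648 (m = -46003 - 41645 = -87648)
K = -94 (K = -(13 + (-9)²) = -(13 + 81) = -1*94 = -94)
1/(K + m) = 1/(-94 - 87648) = 1/(-87742) = -1/87742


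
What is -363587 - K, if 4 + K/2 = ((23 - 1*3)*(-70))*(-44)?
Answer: -486779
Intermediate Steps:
K = 123192 (K = -8 + 2*(((23 - 1*3)*(-70))*(-44)) = -8 + 2*(((23 - 3)*(-70))*(-44)) = -8 + 2*((20*(-70))*(-44)) = -8 + 2*(-1400*(-44)) = -8 + 2*61600 = -8 + 123200 = 123192)
-363587 - K = -363587 - 1*123192 = -363587 - 123192 = -486779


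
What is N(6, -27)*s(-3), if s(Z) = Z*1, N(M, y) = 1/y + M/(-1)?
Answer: 163/9 ≈ 18.111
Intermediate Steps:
N(M, y) = 1/y - M (N(M, y) = 1/y + M*(-1) = 1/y - M)
s(Z) = Z
N(6, -27)*s(-3) = (1/(-27) - 1*6)*(-3) = (-1/27 - 6)*(-3) = -163/27*(-3) = 163/9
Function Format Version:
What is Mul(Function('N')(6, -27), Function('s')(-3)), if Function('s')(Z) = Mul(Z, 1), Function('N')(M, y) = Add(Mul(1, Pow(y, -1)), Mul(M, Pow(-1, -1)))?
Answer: Rational(163, 9) ≈ 18.111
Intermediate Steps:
Function('N')(M, y) = Add(Pow(y, -1), Mul(-1, M)) (Function('N')(M, y) = Add(Pow(y, -1), Mul(M, -1)) = Add(Pow(y, -1), Mul(-1, M)))
Function('s')(Z) = Z
Mul(Function('N')(6, -27), Function('s')(-3)) = Mul(Add(Pow(-27, -1), Mul(-1, 6)), -3) = Mul(Add(Rational(-1, 27), -6), -3) = Mul(Rational(-163, 27), -3) = Rational(163, 9)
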